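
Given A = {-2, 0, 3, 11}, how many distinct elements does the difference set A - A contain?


A - A = {a - a' : a, a' ∈ A}; |A| = 4.
Bounds: 2|A|-1 ≤ |A - A| ≤ |A|² - |A| + 1, i.e. 7 ≤ |A - A| ≤ 13.
Note: 0 ∈ A - A always (from a - a). The set is symmetric: if d ∈ A - A then -d ∈ A - A.
Enumerate nonzero differences d = a - a' with a > a' (then include -d):
Positive differences: {2, 3, 5, 8, 11, 13}
Full difference set: {0} ∪ (positive diffs) ∪ (negative diffs).
|A - A| = 1 + 2·6 = 13 (matches direct enumeration: 13).

|A - A| = 13


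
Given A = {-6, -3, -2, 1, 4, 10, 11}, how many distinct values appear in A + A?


A + A = {a + a' : a, a' ∈ A}; |A| = 7.
General bounds: 2|A| - 1 ≤ |A + A| ≤ |A|(|A|+1)/2, i.e. 13 ≤ |A + A| ≤ 28.
Lower bound 2|A|-1 is attained iff A is an arithmetic progression.
Enumerate sums a + a' for a ≤ a' (symmetric, so this suffices):
a = -6: -6+-6=-12, -6+-3=-9, -6+-2=-8, -6+1=-5, -6+4=-2, -6+10=4, -6+11=5
a = -3: -3+-3=-6, -3+-2=-5, -3+1=-2, -3+4=1, -3+10=7, -3+11=8
a = -2: -2+-2=-4, -2+1=-1, -2+4=2, -2+10=8, -2+11=9
a = 1: 1+1=2, 1+4=5, 1+10=11, 1+11=12
a = 4: 4+4=8, 4+10=14, 4+11=15
a = 10: 10+10=20, 10+11=21
a = 11: 11+11=22
Distinct sums: {-12, -9, -8, -6, -5, -4, -2, -1, 1, 2, 4, 5, 7, 8, 9, 11, 12, 14, 15, 20, 21, 22}
|A + A| = 22

|A + A| = 22


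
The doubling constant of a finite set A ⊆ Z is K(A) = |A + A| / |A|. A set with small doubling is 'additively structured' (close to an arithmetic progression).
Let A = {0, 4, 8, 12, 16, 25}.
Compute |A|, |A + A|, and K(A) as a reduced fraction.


|A| = 6.
Compute A + A by enumerating all 36 pairs.
A + A = {0, 4, 8, 12, 16, 20, 24, 25, 28, 29, 32, 33, 37, 41, 50}, so |A + A| = 15.
K = |A + A| / |A| = 15/6 = 5/2 ≈ 2.5000.
Reference: AP of size 6 gives K = 11/6 ≈ 1.8333; a fully generic set of size 6 gives K ≈ 3.5000.

|A| = 6, |A + A| = 15, K = 15/6 = 5/2.


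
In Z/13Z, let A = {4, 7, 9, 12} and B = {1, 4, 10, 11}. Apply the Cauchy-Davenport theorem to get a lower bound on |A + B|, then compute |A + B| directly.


Cauchy-Davenport: |A + B| ≥ min(p, |A| + |B| - 1) for A, B nonempty in Z/pZ.
|A| = 4, |B| = 4, p = 13.
CD lower bound = min(13, 4 + 4 - 1) = min(13, 7) = 7.
Compute A + B mod 13 directly:
a = 4: 4+1=5, 4+4=8, 4+10=1, 4+11=2
a = 7: 7+1=8, 7+4=11, 7+10=4, 7+11=5
a = 9: 9+1=10, 9+4=0, 9+10=6, 9+11=7
a = 12: 12+1=0, 12+4=3, 12+10=9, 12+11=10
A + B = {0, 1, 2, 3, 4, 5, 6, 7, 8, 9, 10, 11}, so |A + B| = 12.
Verify: 12 ≥ 7? Yes ✓.

CD lower bound = 7, actual |A + B| = 12.


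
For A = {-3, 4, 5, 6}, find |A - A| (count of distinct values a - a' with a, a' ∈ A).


A - A = {a - a' : a, a' ∈ A}; |A| = 4.
Bounds: 2|A|-1 ≤ |A - A| ≤ |A|² - |A| + 1, i.e. 7 ≤ |A - A| ≤ 13.
Note: 0 ∈ A - A always (from a - a). The set is symmetric: if d ∈ A - A then -d ∈ A - A.
Enumerate nonzero differences d = a - a' with a > a' (then include -d):
Positive differences: {1, 2, 7, 8, 9}
Full difference set: {0} ∪ (positive diffs) ∪ (negative diffs).
|A - A| = 1 + 2·5 = 11 (matches direct enumeration: 11).

|A - A| = 11


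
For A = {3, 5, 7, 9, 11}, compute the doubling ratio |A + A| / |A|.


|A| = 5.
Compute A + A by enumerating all 25 pairs.
A + A = {6, 8, 10, 12, 14, 16, 18, 20, 22}, so |A + A| = 9.
K = |A + A| / |A| = 9/5 (already in lowest terms) ≈ 1.8000.
Reference: AP of size 5 gives K = 9/5 ≈ 1.8000; a fully generic set of size 5 gives K ≈ 3.0000.

|A| = 5, |A + A| = 9, K = 9/5.


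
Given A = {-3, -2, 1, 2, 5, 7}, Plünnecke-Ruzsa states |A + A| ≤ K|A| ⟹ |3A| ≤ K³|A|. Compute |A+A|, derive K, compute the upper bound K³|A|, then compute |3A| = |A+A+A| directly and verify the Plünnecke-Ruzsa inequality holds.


|A| = 6.
Step 1: Compute A + A by enumerating all 36 pairs.
A + A = {-6, -5, -4, -2, -1, 0, 2, 3, 4, 5, 6, 7, 8, 9, 10, 12, 14}, so |A + A| = 17.
Step 2: Doubling constant K = |A + A|/|A| = 17/6 = 17/6 ≈ 2.8333.
Step 3: Plünnecke-Ruzsa gives |3A| ≤ K³·|A| = (2.8333)³ · 6 ≈ 136.4722.
Step 4: Compute 3A = A + A + A directly by enumerating all triples (a,b,c) ∈ A³; |3A| = 29.
Step 5: Check 29 ≤ 136.4722? Yes ✓.

K = 17/6, Plünnecke-Ruzsa bound K³|A| ≈ 136.4722, |3A| = 29, inequality holds.


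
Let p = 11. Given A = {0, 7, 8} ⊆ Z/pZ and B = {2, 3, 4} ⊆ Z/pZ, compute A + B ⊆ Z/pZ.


Work in Z/11Z: reduce every sum a + b modulo 11.
Enumerate all 9 pairs:
a = 0: 0+2=2, 0+3=3, 0+4=4
a = 7: 7+2=9, 7+3=10, 7+4=0
a = 8: 8+2=10, 8+3=0, 8+4=1
Distinct residues collected: {0, 1, 2, 3, 4, 9, 10}
|A + B| = 7 (out of 11 total residues).

A + B = {0, 1, 2, 3, 4, 9, 10}


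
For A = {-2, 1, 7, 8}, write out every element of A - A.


A - A = {a - a' : a, a' ∈ A}.
Compute a - a' for each ordered pair (a, a'):
a = -2: -2--2=0, -2-1=-3, -2-7=-9, -2-8=-10
a = 1: 1--2=3, 1-1=0, 1-7=-6, 1-8=-7
a = 7: 7--2=9, 7-1=6, 7-7=0, 7-8=-1
a = 8: 8--2=10, 8-1=7, 8-7=1, 8-8=0
Collecting distinct values (and noting 0 appears from a-a):
A - A = {-10, -9, -7, -6, -3, -1, 0, 1, 3, 6, 7, 9, 10}
|A - A| = 13

A - A = {-10, -9, -7, -6, -3, -1, 0, 1, 3, 6, 7, 9, 10}


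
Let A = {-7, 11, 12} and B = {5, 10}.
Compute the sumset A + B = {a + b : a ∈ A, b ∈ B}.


A + B = {a + b : a ∈ A, b ∈ B}.
Enumerate all |A|·|B| = 3·2 = 6 pairs (a, b) and collect distinct sums.
a = -7: -7+5=-2, -7+10=3
a = 11: 11+5=16, 11+10=21
a = 12: 12+5=17, 12+10=22
Collecting distinct sums: A + B = {-2, 3, 16, 17, 21, 22}
|A + B| = 6

A + B = {-2, 3, 16, 17, 21, 22}


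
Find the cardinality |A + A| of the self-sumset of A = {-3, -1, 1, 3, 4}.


A + A = {a + a' : a, a' ∈ A}; |A| = 5.
General bounds: 2|A| - 1 ≤ |A + A| ≤ |A|(|A|+1)/2, i.e. 9 ≤ |A + A| ≤ 15.
Lower bound 2|A|-1 is attained iff A is an arithmetic progression.
Enumerate sums a + a' for a ≤ a' (symmetric, so this suffices):
a = -3: -3+-3=-6, -3+-1=-4, -3+1=-2, -3+3=0, -3+4=1
a = -1: -1+-1=-2, -1+1=0, -1+3=2, -1+4=3
a = 1: 1+1=2, 1+3=4, 1+4=5
a = 3: 3+3=6, 3+4=7
a = 4: 4+4=8
Distinct sums: {-6, -4, -2, 0, 1, 2, 3, 4, 5, 6, 7, 8}
|A + A| = 12

|A + A| = 12


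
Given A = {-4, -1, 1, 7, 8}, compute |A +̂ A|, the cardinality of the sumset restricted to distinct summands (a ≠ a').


Restricted sumset: A +̂ A = {a + a' : a ∈ A, a' ∈ A, a ≠ a'}.
Equivalently, take A + A and drop any sum 2a that is achievable ONLY as a + a for a ∈ A (i.e. sums representable only with equal summands).
Enumerate pairs (a, a') with a < a' (symmetric, so each unordered pair gives one sum; this covers all a ≠ a'):
  -4 + -1 = -5
  -4 + 1 = -3
  -4 + 7 = 3
  -4 + 8 = 4
  -1 + 1 = 0
  -1 + 7 = 6
  -1 + 8 = 7
  1 + 7 = 8
  1 + 8 = 9
  7 + 8 = 15
Collected distinct sums: {-5, -3, 0, 3, 4, 6, 7, 8, 9, 15}
|A +̂ A| = 10
(Reference bound: |A +̂ A| ≥ 2|A| - 3 for |A| ≥ 2, with |A| = 5 giving ≥ 7.)

|A +̂ A| = 10


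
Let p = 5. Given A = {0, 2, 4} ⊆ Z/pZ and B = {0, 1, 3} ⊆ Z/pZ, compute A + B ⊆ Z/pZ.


Work in Z/5Z: reduce every sum a + b modulo 5.
Enumerate all 9 pairs:
a = 0: 0+0=0, 0+1=1, 0+3=3
a = 2: 2+0=2, 2+1=3, 2+3=0
a = 4: 4+0=4, 4+1=0, 4+3=2
Distinct residues collected: {0, 1, 2, 3, 4}
|A + B| = 5 (out of 5 total residues).

A + B = {0, 1, 2, 3, 4}


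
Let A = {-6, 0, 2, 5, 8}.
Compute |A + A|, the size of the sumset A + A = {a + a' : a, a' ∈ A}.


A + A = {a + a' : a, a' ∈ A}; |A| = 5.
General bounds: 2|A| - 1 ≤ |A + A| ≤ |A|(|A|+1)/2, i.e. 9 ≤ |A + A| ≤ 15.
Lower bound 2|A|-1 is attained iff A is an arithmetic progression.
Enumerate sums a + a' for a ≤ a' (symmetric, so this suffices):
a = -6: -6+-6=-12, -6+0=-6, -6+2=-4, -6+5=-1, -6+8=2
a = 0: 0+0=0, 0+2=2, 0+5=5, 0+8=8
a = 2: 2+2=4, 2+5=7, 2+8=10
a = 5: 5+5=10, 5+8=13
a = 8: 8+8=16
Distinct sums: {-12, -6, -4, -1, 0, 2, 4, 5, 7, 8, 10, 13, 16}
|A + A| = 13

|A + A| = 13


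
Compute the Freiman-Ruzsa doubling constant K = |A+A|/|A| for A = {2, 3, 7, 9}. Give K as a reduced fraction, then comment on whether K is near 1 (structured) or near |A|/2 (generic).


|A| = 4.
Compute A + A by enumerating all 16 pairs.
A + A = {4, 5, 6, 9, 10, 11, 12, 14, 16, 18}, so |A + A| = 10.
K = |A + A| / |A| = 10/4 = 5/2 ≈ 2.5000.
Reference: AP of size 4 gives K = 7/4 ≈ 1.7500; a fully generic set of size 4 gives K ≈ 2.5000.

|A| = 4, |A + A| = 10, K = 10/4 = 5/2.


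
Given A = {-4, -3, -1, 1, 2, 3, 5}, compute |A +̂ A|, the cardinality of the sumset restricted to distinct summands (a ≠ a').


Restricted sumset: A +̂ A = {a + a' : a ∈ A, a' ∈ A, a ≠ a'}.
Equivalently, take A + A and drop any sum 2a that is achievable ONLY as a + a for a ∈ A (i.e. sums representable only with equal summands).
Enumerate pairs (a, a') with a < a' (symmetric, so each unordered pair gives one sum; this covers all a ≠ a'):
  -4 + -3 = -7
  -4 + -1 = -5
  -4 + 1 = -3
  -4 + 2 = -2
  -4 + 3 = -1
  -4 + 5 = 1
  -3 + -1 = -4
  -3 + 1 = -2
  -3 + 2 = -1
  -3 + 3 = 0
  -3 + 5 = 2
  -1 + 1 = 0
  -1 + 2 = 1
  -1 + 3 = 2
  -1 + 5 = 4
  1 + 2 = 3
  1 + 3 = 4
  1 + 5 = 6
  2 + 3 = 5
  2 + 5 = 7
  3 + 5 = 8
Collected distinct sums: {-7, -5, -4, -3, -2, -1, 0, 1, 2, 3, 4, 5, 6, 7, 8}
|A +̂ A| = 15
(Reference bound: |A +̂ A| ≥ 2|A| - 3 for |A| ≥ 2, with |A| = 7 giving ≥ 11.)

|A +̂ A| = 15


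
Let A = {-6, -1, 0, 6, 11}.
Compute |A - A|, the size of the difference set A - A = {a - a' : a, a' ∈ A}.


A - A = {a - a' : a, a' ∈ A}; |A| = 5.
Bounds: 2|A|-1 ≤ |A - A| ≤ |A|² - |A| + 1, i.e. 9 ≤ |A - A| ≤ 21.
Note: 0 ∈ A - A always (from a - a). The set is symmetric: if d ∈ A - A then -d ∈ A - A.
Enumerate nonzero differences d = a - a' with a > a' (then include -d):
Positive differences: {1, 5, 6, 7, 11, 12, 17}
Full difference set: {0} ∪ (positive diffs) ∪ (negative diffs).
|A - A| = 1 + 2·7 = 15 (matches direct enumeration: 15).

|A - A| = 15


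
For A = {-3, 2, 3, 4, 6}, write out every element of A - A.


A - A = {a - a' : a, a' ∈ A}.
Compute a - a' for each ordered pair (a, a'):
a = -3: -3--3=0, -3-2=-5, -3-3=-6, -3-4=-7, -3-6=-9
a = 2: 2--3=5, 2-2=0, 2-3=-1, 2-4=-2, 2-6=-4
a = 3: 3--3=6, 3-2=1, 3-3=0, 3-4=-1, 3-6=-3
a = 4: 4--3=7, 4-2=2, 4-3=1, 4-4=0, 4-6=-2
a = 6: 6--3=9, 6-2=4, 6-3=3, 6-4=2, 6-6=0
Collecting distinct values (and noting 0 appears from a-a):
A - A = {-9, -7, -6, -5, -4, -3, -2, -1, 0, 1, 2, 3, 4, 5, 6, 7, 9}
|A - A| = 17

A - A = {-9, -7, -6, -5, -4, -3, -2, -1, 0, 1, 2, 3, 4, 5, 6, 7, 9}


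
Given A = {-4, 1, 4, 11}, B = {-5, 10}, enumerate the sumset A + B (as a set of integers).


A + B = {a + b : a ∈ A, b ∈ B}.
Enumerate all |A|·|B| = 4·2 = 8 pairs (a, b) and collect distinct sums.
a = -4: -4+-5=-9, -4+10=6
a = 1: 1+-5=-4, 1+10=11
a = 4: 4+-5=-1, 4+10=14
a = 11: 11+-5=6, 11+10=21
Collecting distinct sums: A + B = {-9, -4, -1, 6, 11, 14, 21}
|A + B| = 7

A + B = {-9, -4, -1, 6, 11, 14, 21}


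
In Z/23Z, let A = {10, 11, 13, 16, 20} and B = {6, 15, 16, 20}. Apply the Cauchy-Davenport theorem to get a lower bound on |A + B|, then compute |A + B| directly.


Cauchy-Davenport: |A + B| ≥ min(p, |A| + |B| - 1) for A, B nonempty in Z/pZ.
|A| = 5, |B| = 4, p = 23.
CD lower bound = min(23, 5 + 4 - 1) = min(23, 8) = 8.
Compute A + B mod 23 directly:
a = 10: 10+6=16, 10+15=2, 10+16=3, 10+20=7
a = 11: 11+6=17, 11+15=3, 11+16=4, 11+20=8
a = 13: 13+6=19, 13+15=5, 13+16=6, 13+20=10
a = 16: 16+6=22, 16+15=8, 16+16=9, 16+20=13
a = 20: 20+6=3, 20+15=12, 20+16=13, 20+20=17
A + B = {2, 3, 4, 5, 6, 7, 8, 9, 10, 12, 13, 16, 17, 19, 22}, so |A + B| = 15.
Verify: 15 ≥ 8? Yes ✓.

CD lower bound = 8, actual |A + B| = 15.


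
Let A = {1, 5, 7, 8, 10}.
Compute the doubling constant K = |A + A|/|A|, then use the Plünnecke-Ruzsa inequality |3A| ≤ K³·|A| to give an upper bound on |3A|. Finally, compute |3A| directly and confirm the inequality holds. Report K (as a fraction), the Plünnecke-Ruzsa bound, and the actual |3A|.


|A| = 5.
Step 1: Compute A + A by enumerating all 25 pairs.
A + A = {2, 6, 8, 9, 10, 11, 12, 13, 14, 15, 16, 17, 18, 20}, so |A + A| = 14.
Step 2: Doubling constant K = |A + A|/|A| = 14/5 = 14/5 ≈ 2.8000.
Step 3: Plünnecke-Ruzsa gives |3A| ≤ K³·|A| = (2.8000)³ · 5 ≈ 109.7600.
Step 4: Compute 3A = A + A + A directly by enumerating all triples (a,b,c) ∈ A³; |3A| = 23.
Step 5: Check 23 ≤ 109.7600? Yes ✓.

K = 14/5, Plünnecke-Ruzsa bound K³|A| ≈ 109.7600, |3A| = 23, inequality holds.


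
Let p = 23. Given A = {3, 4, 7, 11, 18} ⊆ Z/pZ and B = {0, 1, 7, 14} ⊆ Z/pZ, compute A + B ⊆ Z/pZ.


Work in Z/23Z: reduce every sum a + b modulo 23.
Enumerate all 20 pairs:
a = 3: 3+0=3, 3+1=4, 3+7=10, 3+14=17
a = 4: 4+0=4, 4+1=5, 4+7=11, 4+14=18
a = 7: 7+0=7, 7+1=8, 7+7=14, 7+14=21
a = 11: 11+0=11, 11+1=12, 11+7=18, 11+14=2
a = 18: 18+0=18, 18+1=19, 18+7=2, 18+14=9
Distinct residues collected: {2, 3, 4, 5, 7, 8, 9, 10, 11, 12, 14, 17, 18, 19, 21}
|A + B| = 15 (out of 23 total residues).

A + B = {2, 3, 4, 5, 7, 8, 9, 10, 11, 12, 14, 17, 18, 19, 21}


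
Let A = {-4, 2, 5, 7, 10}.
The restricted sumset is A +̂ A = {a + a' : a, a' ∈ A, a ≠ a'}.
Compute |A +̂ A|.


Restricted sumset: A +̂ A = {a + a' : a ∈ A, a' ∈ A, a ≠ a'}.
Equivalently, take A + A and drop any sum 2a that is achievable ONLY as a + a for a ∈ A (i.e. sums representable only with equal summands).
Enumerate pairs (a, a') with a < a' (symmetric, so each unordered pair gives one sum; this covers all a ≠ a'):
  -4 + 2 = -2
  -4 + 5 = 1
  -4 + 7 = 3
  -4 + 10 = 6
  2 + 5 = 7
  2 + 7 = 9
  2 + 10 = 12
  5 + 7 = 12
  5 + 10 = 15
  7 + 10 = 17
Collected distinct sums: {-2, 1, 3, 6, 7, 9, 12, 15, 17}
|A +̂ A| = 9
(Reference bound: |A +̂ A| ≥ 2|A| - 3 for |A| ≥ 2, with |A| = 5 giving ≥ 7.)

|A +̂ A| = 9


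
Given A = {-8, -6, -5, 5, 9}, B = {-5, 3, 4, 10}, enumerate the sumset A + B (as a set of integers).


A + B = {a + b : a ∈ A, b ∈ B}.
Enumerate all |A|·|B| = 5·4 = 20 pairs (a, b) and collect distinct sums.
a = -8: -8+-5=-13, -8+3=-5, -8+4=-4, -8+10=2
a = -6: -6+-5=-11, -6+3=-3, -6+4=-2, -6+10=4
a = -5: -5+-5=-10, -5+3=-2, -5+4=-1, -5+10=5
a = 5: 5+-5=0, 5+3=8, 5+4=9, 5+10=15
a = 9: 9+-5=4, 9+3=12, 9+4=13, 9+10=19
Collecting distinct sums: A + B = {-13, -11, -10, -5, -4, -3, -2, -1, 0, 2, 4, 5, 8, 9, 12, 13, 15, 19}
|A + B| = 18

A + B = {-13, -11, -10, -5, -4, -3, -2, -1, 0, 2, 4, 5, 8, 9, 12, 13, 15, 19}


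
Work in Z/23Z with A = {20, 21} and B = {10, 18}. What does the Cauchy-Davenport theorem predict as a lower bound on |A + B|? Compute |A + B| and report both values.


Cauchy-Davenport: |A + B| ≥ min(p, |A| + |B| - 1) for A, B nonempty in Z/pZ.
|A| = 2, |B| = 2, p = 23.
CD lower bound = min(23, 2 + 2 - 1) = min(23, 3) = 3.
Compute A + B mod 23 directly:
a = 20: 20+10=7, 20+18=15
a = 21: 21+10=8, 21+18=16
A + B = {7, 8, 15, 16}, so |A + B| = 4.
Verify: 4 ≥ 3? Yes ✓.

CD lower bound = 3, actual |A + B| = 4.


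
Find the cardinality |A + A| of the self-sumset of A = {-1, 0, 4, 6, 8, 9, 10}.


A + A = {a + a' : a, a' ∈ A}; |A| = 7.
General bounds: 2|A| - 1 ≤ |A + A| ≤ |A|(|A|+1)/2, i.e. 13 ≤ |A + A| ≤ 28.
Lower bound 2|A|-1 is attained iff A is an arithmetic progression.
Enumerate sums a + a' for a ≤ a' (symmetric, so this suffices):
a = -1: -1+-1=-2, -1+0=-1, -1+4=3, -1+6=5, -1+8=7, -1+9=8, -1+10=9
a = 0: 0+0=0, 0+4=4, 0+6=6, 0+8=8, 0+9=9, 0+10=10
a = 4: 4+4=8, 4+6=10, 4+8=12, 4+9=13, 4+10=14
a = 6: 6+6=12, 6+8=14, 6+9=15, 6+10=16
a = 8: 8+8=16, 8+9=17, 8+10=18
a = 9: 9+9=18, 9+10=19
a = 10: 10+10=20
Distinct sums: {-2, -1, 0, 3, 4, 5, 6, 7, 8, 9, 10, 12, 13, 14, 15, 16, 17, 18, 19, 20}
|A + A| = 20

|A + A| = 20


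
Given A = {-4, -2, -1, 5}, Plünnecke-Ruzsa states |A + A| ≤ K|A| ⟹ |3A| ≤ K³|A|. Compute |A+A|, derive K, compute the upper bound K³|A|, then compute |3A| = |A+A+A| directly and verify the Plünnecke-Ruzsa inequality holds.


|A| = 4.
Step 1: Compute A + A by enumerating all 16 pairs.
A + A = {-8, -6, -5, -4, -3, -2, 1, 3, 4, 10}, so |A + A| = 10.
Step 2: Doubling constant K = |A + A|/|A| = 10/4 = 10/4 ≈ 2.5000.
Step 3: Plünnecke-Ruzsa gives |3A| ≤ K³·|A| = (2.5000)³ · 4 ≈ 62.5000.
Step 4: Compute 3A = A + A + A directly by enumerating all triples (a,b,c) ∈ A³; |3A| = 18.
Step 5: Check 18 ≤ 62.5000? Yes ✓.

K = 10/4, Plünnecke-Ruzsa bound K³|A| ≈ 62.5000, |3A| = 18, inequality holds.


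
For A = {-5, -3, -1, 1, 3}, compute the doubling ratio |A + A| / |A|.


|A| = 5.
Compute A + A by enumerating all 25 pairs.
A + A = {-10, -8, -6, -4, -2, 0, 2, 4, 6}, so |A + A| = 9.
K = |A + A| / |A| = 9/5 (already in lowest terms) ≈ 1.8000.
Reference: AP of size 5 gives K = 9/5 ≈ 1.8000; a fully generic set of size 5 gives K ≈ 3.0000.

|A| = 5, |A + A| = 9, K = 9/5.


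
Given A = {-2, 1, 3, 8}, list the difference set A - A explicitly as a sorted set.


A - A = {a - a' : a, a' ∈ A}.
Compute a - a' for each ordered pair (a, a'):
a = -2: -2--2=0, -2-1=-3, -2-3=-5, -2-8=-10
a = 1: 1--2=3, 1-1=0, 1-3=-2, 1-8=-7
a = 3: 3--2=5, 3-1=2, 3-3=0, 3-8=-5
a = 8: 8--2=10, 8-1=7, 8-3=5, 8-8=0
Collecting distinct values (and noting 0 appears from a-a):
A - A = {-10, -7, -5, -3, -2, 0, 2, 3, 5, 7, 10}
|A - A| = 11

A - A = {-10, -7, -5, -3, -2, 0, 2, 3, 5, 7, 10}


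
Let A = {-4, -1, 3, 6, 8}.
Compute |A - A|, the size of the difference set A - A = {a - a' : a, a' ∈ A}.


A - A = {a - a' : a, a' ∈ A}; |A| = 5.
Bounds: 2|A|-1 ≤ |A - A| ≤ |A|² - |A| + 1, i.e. 9 ≤ |A - A| ≤ 21.
Note: 0 ∈ A - A always (from a - a). The set is symmetric: if d ∈ A - A then -d ∈ A - A.
Enumerate nonzero differences d = a - a' with a > a' (then include -d):
Positive differences: {2, 3, 4, 5, 7, 9, 10, 12}
Full difference set: {0} ∪ (positive diffs) ∪ (negative diffs).
|A - A| = 1 + 2·8 = 17 (matches direct enumeration: 17).

|A - A| = 17


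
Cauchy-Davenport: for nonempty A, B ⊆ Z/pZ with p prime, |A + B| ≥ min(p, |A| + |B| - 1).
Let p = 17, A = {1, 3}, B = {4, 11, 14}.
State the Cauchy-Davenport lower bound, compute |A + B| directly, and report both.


Cauchy-Davenport: |A + B| ≥ min(p, |A| + |B| - 1) for A, B nonempty in Z/pZ.
|A| = 2, |B| = 3, p = 17.
CD lower bound = min(17, 2 + 3 - 1) = min(17, 4) = 4.
Compute A + B mod 17 directly:
a = 1: 1+4=5, 1+11=12, 1+14=15
a = 3: 3+4=7, 3+11=14, 3+14=0
A + B = {0, 5, 7, 12, 14, 15}, so |A + B| = 6.
Verify: 6 ≥ 4? Yes ✓.

CD lower bound = 4, actual |A + B| = 6.


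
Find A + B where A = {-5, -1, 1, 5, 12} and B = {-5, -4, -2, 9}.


A + B = {a + b : a ∈ A, b ∈ B}.
Enumerate all |A|·|B| = 5·4 = 20 pairs (a, b) and collect distinct sums.
a = -5: -5+-5=-10, -5+-4=-9, -5+-2=-7, -5+9=4
a = -1: -1+-5=-6, -1+-4=-5, -1+-2=-3, -1+9=8
a = 1: 1+-5=-4, 1+-4=-3, 1+-2=-1, 1+9=10
a = 5: 5+-5=0, 5+-4=1, 5+-2=3, 5+9=14
a = 12: 12+-5=7, 12+-4=8, 12+-2=10, 12+9=21
Collecting distinct sums: A + B = {-10, -9, -7, -6, -5, -4, -3, -1, 0, 1, 3, 4, 7, 8, 10, 14, 21}
|A + B| = 17

A + B = {-10, -9, -7, -6, -5, -4, -3, -1, 0, 1, 3, 4, 7, 8, 10, 14, 21}


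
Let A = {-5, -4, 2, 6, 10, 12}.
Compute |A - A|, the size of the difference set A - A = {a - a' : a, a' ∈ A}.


A - A = {a - a' : a, a' ∈ A}; |A| = 6.
Bounds: 2|A|-1 ≤ |A - A| ≤ |A|² - |A| + 1, i.e. 11 ≤ |A - A| ≤ 31.
Note: 0 ∈ A - A always (from a - a). The set is symmetric: if d ∈ A - A then -d ∈ A - A.
Enumerate nonzero differences d = a - a' with a > a' (then include -d):
Positive differences: {1, 2, 4, 6, 7, 8, 10, 11, 14, 15, 16, 17}
Full difference set: {0} ∪ (positive diffs) ∪ (negative diffs).
|A - A| = 1 + 2·12 = 25 (matches direct enumeration: 25).

|A - A| = 25


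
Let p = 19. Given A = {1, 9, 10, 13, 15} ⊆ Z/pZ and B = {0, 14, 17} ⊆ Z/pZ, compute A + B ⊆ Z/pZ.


Work in Z/19Z: reduce every sum a + b modulo 19.
Enumerate all 15 pairs:
a = 1: 1+0=1, 1+14=15, 1+17=18
a = 9: 9+0=9, 9+14=4, 9+17=7
a = 10: 10+0=10, 10+14=5, 10+17=8
a = 13: 13+0=13, 13+14=8, 13+17=11
a = 15: 15+0=15, 15+14=10, 15+17=13
Distinct residues collected: {1, 4, 5, 7, 8, 9, 10, 11, 13, 15, 18}
|A + B| = 11 (out of 19 total residues).

A + B = {1, 4, 5, 7, 8, 9, 10, 11, 13, 15, 18}


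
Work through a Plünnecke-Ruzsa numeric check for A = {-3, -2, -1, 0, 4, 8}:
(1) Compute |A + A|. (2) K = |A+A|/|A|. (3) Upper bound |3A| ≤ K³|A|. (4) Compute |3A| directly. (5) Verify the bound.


|A| = 6.
Step 1: Compute A + A by enumerating all 36 pairs.
A + A = {-6, -5, -4, -3, -2, -1, 0, 1, 2, 3, 4, 5, 6, 7, 8, 12, 16}, so |A + A| = 17.
Step 2: Doubling constant K = |A + A|/|A| = 17/6 = 17/6 ≈ 2.8333.
Step 3: Plünnecke-Ruzsa gives |3A| ≤ K³·|A| = (2.8333)³ · 6 ≈ 136.4722.
Step 4: Compute 3A = A + A + A directly by enumerating all triples (a,b,c) ∈ A³; |3A| = 28.
Step 5: Check 28 ≤ 136.4722? Yes ✓.

K = 17/6, Plünnecke-Ruzsa bound K³|A| ≈ 136.4722, |3A| = 28, inequality holds.


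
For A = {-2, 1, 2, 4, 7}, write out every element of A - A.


A - A = {a - a' : a, a' ∈ A}.
Compute a - a' for each ordered pair (a, a'):
a = -2: -2--2=0, -2-1=-3, -2-2=-4, -2-4=-6, -2-7=-9
a = 1: 1--2=3, 1-1=0, 1-2=-1, 1-4=-3, 1-7=-6
a = 2: 2--2=4, 2-1=1, 2-2=0, 2-4=-2, 2-7=-5
a = 4: 4--2=6, 4-1=3, 4-2=2, 4-4=0, 4-7=-3
a = 7: 7--2=9, 7-1=6, 7-2=5, 7-4=3, 7-7=0
Collecting distinct values (and noting 0 appears from a-a):
A - A = {-9, -6, -5, -4, -3, -2, -1, 0, 1, 2, 3, 4, 5, 6, 9}
|A - A| = 15

A - A = {-9, -6, -5, -4, -3, -2, -1, 0, 1, 2, 3, 4, 5, 6, 9}


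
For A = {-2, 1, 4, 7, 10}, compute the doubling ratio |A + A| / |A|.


|A| = 5.
Compute A + A by enumerating all 25 pairs.
A + A = {-4, -1, 2, 5, 8, 11, 14, 17, 20}, so |A + A| = 9.
K = |A + A| / |A| = 9/5 (already in lowest terms) ≈ 1.8000.
Reference: AP of size 5 gives K = 9/5 ≈ 1.8000; a fully generic set of size 5 gives K ≈ 3.0000.

|A| = 5, |A + A| = 9, K = 9/5.


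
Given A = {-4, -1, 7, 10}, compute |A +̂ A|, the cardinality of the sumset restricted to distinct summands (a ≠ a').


Restricted sumset: A +̂ A = {a + a' : a ∈ A, a' ∈ A, a ≠ a'}.
Equivalently, take A + A and drop any sum 2a that is achievable ONLY as a + a for a ∈ A (i.e. sums representable only with equal summands).
Enumerate pairs (a, a') with a < a' (symmetric, so each unordered pair gives one sum; this covers all a ≠ a'):
  -4 + -1 = -5
  -4 + 7 = 3
  -4 + 10 = 6
  -1 + 7 = 6
  -1 + 10 = 9
  7 + 10 = 17
Collected distinct sums: {-5, 3, 6, 9, 17}
|A +̂ A| = 5
(Reference bound: |A +̂ A| ≥ 2|A| - 3 for |A| ≥ 2, with |A| = 4 giving ≥ 5.)

|A +̂ A| = 5


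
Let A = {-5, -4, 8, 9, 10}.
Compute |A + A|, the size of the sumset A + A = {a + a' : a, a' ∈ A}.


A + A = {a + a' : a, a' ∈ A}; |A| = 5.
General bounds: 2|A| - 1 ≤ |A + A| ≤ |A|(|A|+1)/2, i.e. 9 ≤ |A + A| ≤ 15.
Lower bound 2|A|-1 is attained iff A is an arithmetic progression.
Enumerate sums a + a' for a ≤ a' (symmetric, so this suffices):
a = -5: -5+-5=-10, -5+-4=-9, -5+8=3, -5+9=4, -5+10=5
a = -4: -4+-4=-8, -4+8=4, -4+9=5, -4+10=6
a = 8: 8+8=16, 8+9=17, 8+10=18
a = 9: 9+9=18, 9+10=19
a = 10: 10+10=20
Distinct sums: {-10, -9, -8, 3, 4, 5, 6, 16, 17, 18, 19, 20}
|A + A| = 12

|A + A| = 12


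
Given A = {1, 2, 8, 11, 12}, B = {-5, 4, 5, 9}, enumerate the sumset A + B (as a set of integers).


A + B = {a + b : a ∈ A, b ∈ B}.
Enumerate all |A|·|B| = 5·4 = 20 pairs (a, b) and collect distinct sums.
a = 1: 1+-5=-4, 1+4=5, 1+5=6, 1+9=10
a = 2: 2+-5=-3, 2+4=6, 2+5=7, 2+9=11
a = 8: 8+-5=3, 8+4=12, 8+5=13, 8+9=17
a = 11: 11+-5=6, 11+4=15, 11+5=16, 11+9=20
a = 12: 12+-5=7, 12+4=16, 12+5=17, 12+9=21
Collecting distinct sums: A + B = {-4, -3, 3, 5, 6, 7, 10, 11, 12, 13, 15, 16, 17, 20, 21}
|A + B| = 15

A + B = {-4, -3, 3, 5, 6, 7, 10, 11, 12, 13, 15, 16, 17, 20, 21}


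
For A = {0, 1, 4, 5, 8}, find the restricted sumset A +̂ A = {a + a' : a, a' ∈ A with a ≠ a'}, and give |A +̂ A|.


Restricted sumset: A +̂ A = {a + a' : a ∈ A, a' ∈ A, a ≠ a'}.
Equivalently, take A + A and drop any sum 2a that is achievable ONLY as a + a for a ∈ A (i.e. sums representable only with equal summands).
Enumerate pairs (a, a') with a < a' (symmetric, so each unordered pair gives one sum; this covers all a ≠ a'):
  0 + 1 = 1
  0 + 4 = 4
  0 + 5 = 5
  0 + 8 = 8
  1 + 4 = 5
  1 + 5 = 6
  1 + 8 = 9
  4 + 5 = 9
  4 + 8 = 12
  5 + 8 = 13
Collected distinct sums: {1, 4, 5, 6, 8, 9, 12, 13}
|A +̂ A| = 8
(Reference bound: |A +̂ A| ≥ 2|A| - 3 for |A| ≥ 2, with |A| = 5 giving ≥ 7.)

|A +̂ A| = 8


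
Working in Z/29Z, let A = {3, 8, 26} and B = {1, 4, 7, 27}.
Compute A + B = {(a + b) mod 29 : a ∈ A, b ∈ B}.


Work in Z/29Z: reduce every sum a + b modulo 29.
Enumerate all 12 pairs:
a = 3: 3+1=4, 3+4=7, 3+7=10, 3+27=1
a = 8: 8+1=9, 8+4=12, 8+7=15, 8+27=6
a = 26: 26+1=27, 26+4=1, 26+7=4, 26+27=24
Distinct residues collected: {1, 4, 6, 7, 9, 10, 12, 15, 24, 27}
|A + B| = 10 (out of 29 total residues).

A + B = {1, 4, 6, 7, 9, 10, 12, 15, 24, 27}


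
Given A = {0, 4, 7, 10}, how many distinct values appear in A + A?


A + A = {a + a' : a, a' ∈ A}; |A| = 4.
General bounds: 2|A| - 1 ≤ |A + A| ≤ |A|(|A|+1)/2, i.e. 7 ≤ |A + A| ≤ 10.
Lower bound 2|A|-1 is attained iff A is an arithmetic progression.
Enumerate sums a + a' for a ≤ a' (symmetric, so this suffices):
a = 0: 0+0=0, 0+4=4, 0+7=7, 0+10=10
a = 4: 4+4=8, 4+7=11, 4+10=14
a = 7: 7+7=14, 7+10=17
a = 10: 10+10=20
Distinct sums: {0, 4, 7, 8, 10, 11, 14, 17, 20}
|A + A| = 9

|A + A| = 9


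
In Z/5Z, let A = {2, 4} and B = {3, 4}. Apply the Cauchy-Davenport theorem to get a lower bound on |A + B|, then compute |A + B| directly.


Cauchy-Davenport: |A + B| ≥ min(p, |A| + |B| - 1) for A, B nonempty in Z/pZ.
|A| = 2, |B| = 2, p = 5.
CD lower bound = min(5, 2 + 2 - 1) = min(5, 3) = 3.
Compute A + B mod 5 directly:
a = 2: 2+3=0, 2+4=1
a = 4: 4+3=2, 4+4=3
A + B = {0, 1, 2, 3}, so |A + B| = 4.
Verify: 4 ≥ 3? Yes ✓.

CD lower bound = 3, actual |A + B| = 4.


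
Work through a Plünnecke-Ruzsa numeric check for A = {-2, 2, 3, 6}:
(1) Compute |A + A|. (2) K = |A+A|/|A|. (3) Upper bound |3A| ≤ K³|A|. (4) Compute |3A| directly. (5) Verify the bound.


|A| = 4.
Step 1: Compute A + A by enumerating all 16 pairs.
A + A = {-4, 0, 1, 4, 5, 6, 8, 9, 12}, so |A + A| = 9.
Step 2: Doubling constant K = |A + A|/|A| = 9/4 = 9/4 ≈ 2.2500.
Step 3: Plünnecke-Ruzsa gives |3A| ≤ K³·|A| = (2.2500)³ · 4 ≈ 45.5625.
Step 4: Compute 3A = A + A + A directly by enumerating all triples (a,b,c) ∈ A³; |3A| = 16.
Step 5: Check 16 ≤ 45.5625? Yes ✓.

K = 9/4, Plünnecke-Ruzsa bound K³|A| ≈ 45.5625, |3A| = 16, inequality holds.


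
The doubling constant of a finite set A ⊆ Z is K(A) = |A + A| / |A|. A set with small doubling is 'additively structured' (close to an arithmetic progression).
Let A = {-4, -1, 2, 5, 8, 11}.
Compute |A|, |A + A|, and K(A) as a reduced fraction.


|A| = 6.
Compute A + A by enumerating all 36 pairs.
A + A = {-8, -5, -2, 1, 4, 7, 10, 13, 16, 19, 22}, so |A + A| = 11.
K = |A + A| / |A| = 11/6 (already in lowest terms) ≈ 1.8333.
Reference: AP of size 6 gives K = 11/6 ≈ 1.8333; a fully generic set of size 6 gives K ≈ 3.5000.

|A| = 6, |A + A| = 11, K = 11/6.


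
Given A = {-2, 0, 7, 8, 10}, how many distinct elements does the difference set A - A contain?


A - A = {a - a' : a, a' ∈ A}; |A| = 5.
Bounds: 2|A|-1 ≤ |A - A| ≤ |A|² - |A| + 1, i.e. 9 ≤ |A - A| ≤ 21.
Note: 0 ∈ A - A always (from a - a). The set is symmetric: if d ∈ A - A then -d ∈ A - A.
Enumerate nonzero differences d = a - a' with a > a' (then include -d):
Positive differences: {1, 2, 3, 7, 8, 9, 10, 12}
Full difference set: {0} ∪ (positive diffs) ∪ (negative diffs).
|A - A| = 1 + 2·8 = 17 (matches direct enumeration: 17).

|A - A| = 17


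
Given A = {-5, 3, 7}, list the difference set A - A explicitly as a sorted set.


A - A = {a - a' : a, a' ∈ A}.
Compute a - a' for each ordered pair (a, a'):
a = -5: -5--5=0, -5-3=-8, -5-7=-12
a = 3: 3--5=8, 3-3=0, 3-7=-4
a = 7: 7--5=12, 7-3=4, 7-7=0
Collecting distinct values (and noting 0 appears from a-a):
A - A = {-12, -8, -4, 0, 4, 8, 12}
|A - A| = 7

A - A = {-12, -8, -4, 0, 4, 8, 12}


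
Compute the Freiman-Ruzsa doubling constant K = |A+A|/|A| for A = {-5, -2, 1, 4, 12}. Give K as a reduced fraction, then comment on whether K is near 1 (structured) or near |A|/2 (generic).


|A| = 5.
Compute A + A by enumerating all 25 pairs.
A + A = {-10, -7, -4, -1, 2, 5, 7, 8, 10, 13, 16, 24}, so |A + A| = 12.
K = |A + A| / |A| = 12/5 (already in lowest terms) ≈ 2.4000.
Reference: AP of size 5 gives K = 9/5 ≈ 1.8000; a fully generic set of size 5 gives K ≈ 3.0000.

|A| = 5, |A + A| = 12, K = 12/5.


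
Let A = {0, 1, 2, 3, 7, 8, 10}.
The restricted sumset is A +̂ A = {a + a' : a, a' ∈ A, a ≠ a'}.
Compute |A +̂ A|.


Restricted sumset: A +̂ A = {a + a' : a ∈ A, a' ∈ A, a ≠ a'}.
Equivalently, take A + A and drop any sum 2a that is achievable ONLY as a + a for a ∈ A (i.e. sums representable only with equal summands).
Enumerate pairs (a, a') with a < a' (symmetric, so each unordered pair gives one sum; this covers all a ≠ a'):
  0 + 1 = 1
  0 + 2 = 2
  0 + 3 = 3
  0 + 7 = 7
  0 + 8 = 8
  0 + 10 = 10
  1 + 2 = 3
  1 + 3 = 4
  1 + 7 = 8
  1 + 8 = 9
  1 + 10 = 11
  2 + 3 = 5
  2 + 7 = 9
  2 + 8 = 10
  2 + 10 = 12
  3 + 7 = 10
  3 + 8 = 11
  3 + 10 = 13
  7 + 8 = 15
  7 + 10 = 17
  8 + 10 = 18
Collected distinct sums: {1, 2, 3, 4, 5, 7, 8, 9, 10, 11, 12, 13, 15, 17, 18}
|A +̂ A| = 15
(Reference bound: |A +̂ A| ≥ 2|A| - 3 for |A| ≥ 2, with |A| = 7 giving ≥ 11.)

|A +̂ A| = 15


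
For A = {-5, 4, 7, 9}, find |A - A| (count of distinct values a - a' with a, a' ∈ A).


A - A = {a - a' : a, a' ∈ A}; |A| = 4.
Bounds: 2|A|-1 ≤ |A - A| ≤ |A|² - |A| + 1, i.e. 7 ≤ |A - A| ≤ 13.
Note: 0 ∈ A - A always (from a - a). The set is symmetric: if d ∈ A - A then -d ∈ A - A.
Enumerate nonzero differences d = a - a' with a > a' (then include -d):
Positive differences: {2, 3, 5, 9, 12, 14}
Full difference set: {0} ∪ (positive diffs) ∪ (negative diffs).
|A - A| = 1 + 2·6 = 13 (matches direct enumeration: 13).

|A - A| = 13


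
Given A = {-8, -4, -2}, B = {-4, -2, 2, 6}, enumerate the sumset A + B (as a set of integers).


A + B = {a + b : a ∈ A, b ∈ B}.
Enumerate all |A|·|B| = 3·4 = 12 pairs (a, b) and collect distinct sums.
a = -8: -8+-4=-12, -8+-2=-10, -8+2=-6, -8+6=-2
a = -4: -4+-4=-8, -4+-2=-6, -4+2=-2, -4+6=2
a = -2: -2+-4=-6, -2+-2=-4, -2+2=0, -2+6=4
Collecting distinct sums: A + B = {-12, -10, -8, -6, -4, -2, 0, 2, 4}
|A + B| = 9

A + B = {-12, -10, -8, -6, -4, -2, 0, 2, 4}


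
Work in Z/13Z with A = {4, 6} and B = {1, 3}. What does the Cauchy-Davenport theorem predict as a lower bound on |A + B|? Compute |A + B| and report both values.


Cauchy-Davenport: |A + B| ≥ min(p, |A| + |B| - 1) for A, B nonempty in Z/pZ.
|A| = 2, |B| = 2, p = 13.
CD lower bound = min(13, 2 + 2 - 1) = min(13, 3) = 3.
Compute A + B mod 13 directly:
a = 4: 4+1=5, 4+3=7
a = 6: 6+1=7, 6+3=9
A + B = {5, 7, 9}, so |A + B| = 3.
Verify: 3 ≥ 3? Yes ✓.

CD lower bound = 3, actual |A + B| = 3.


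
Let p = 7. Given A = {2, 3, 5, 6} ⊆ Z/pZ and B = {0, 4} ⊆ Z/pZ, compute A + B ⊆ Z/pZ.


Work in Z/7Z: reduce every sum a + b modulo 7.
Enumerate all 8 pairs:
a = 2: 2+0=2, 2+4=6
a = 3: 3+0=3, 3+4=0
a = 5: 5+0=5, 5+4=2
a = 6: 6+0=6, 6+4=3
Distinct residues collected: {0, 2, 3, 5, 6}
|A + B| = 5 (out of 7 total residues).

A + B = {0, 2, 3, 5, 6}


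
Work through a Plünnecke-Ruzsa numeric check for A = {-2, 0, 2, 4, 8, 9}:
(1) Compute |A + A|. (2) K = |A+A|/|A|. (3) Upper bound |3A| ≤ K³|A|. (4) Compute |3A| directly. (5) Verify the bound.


|A| = 6.
Step 1: Compute A + A by enumerating all 36 pairs.
A + A = {-4, -2, 0, 2, 4, 6, 7, 8, 9, 10, 11, 12, 13, 16, 17, 18}, so |A + A| = 16.
Step 2: Doubling constant K = |A + A|/|A| = 16/6 = 16/6 ≈ 2.6667.
Step 3: Plünnecke-Ruzsa gives |3A| ≤ K³·|A| = (2.6667)³ · 6 ≈ 113.7778.
Step 4: Compute 3A = A + A + A directly by enumerating all triples (a,b,c) ∈ A³; |3A| = 28.
Step 5: Check 28 ≤ 113.7778? Yes ✓.

K = 16/6, Plünnecke-Ruzsa bound K³|A| ≈ 113.7778, |3A| = 28, inequality holds.


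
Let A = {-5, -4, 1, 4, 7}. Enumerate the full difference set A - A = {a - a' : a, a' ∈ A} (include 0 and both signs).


A - A = {a - a' : a, a' ∈ A}.
Compute a - a' for each ordered pair (a, a'):
a = -5: -5--5=0, -5--4=-1, -5-1=-6, -5-4=-9, -5-7=-12
a = -4: -4--5=1, -4--4=0, -4-1=-5, -4-4=-8, -4-7=-11
a = 1: 1--5=6, 1--4=5, 1-1=0, 1-4=-3, 1-7=-6
a = 4: 4--5=9, 4--4=8, 4-1=3, 4-4=0, 4-7=-3
a = 7: 7--5=12, 7--4=11, 7-1=6, 7-4=3, 7-7=0
Collecting distinct values (and noting 0 appears from a-a):
A - A = {-12, -11, -9, -8, -6, -5, -3, -1, 0, 1, 3, 5, 6, 8, 9, 11, 12}
|A - A| = 17

A - A = {-12, -11, -9, -8, -6, -5, -3, -1, 0, 1, 3, 5, 6, 8, 9, 11, 12}


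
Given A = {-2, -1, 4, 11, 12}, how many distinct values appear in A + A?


A + A = {a + a' : a, a' ∈ A}; |A| = 5.
General bounds: 2|A| - 1 ≤ |A + A| ≤ |A|(|A|+1)/2, i.e. 9 ≤ |A + A| ≤ 15.
Lower bound 2|A|-1 is attained iff A is an arithmetic progression.
Enumerate sums a + a' for a ≤ a' (symmetric, so this suffices):
a = -2: -2+-2=-4, -2+-1=-3, -2+4=2, -2+11=9, -2+12=10
a = -1: -1+-1=-2, -1+4=3, -1+11=10, -1+12=11
a = 4: 4+4=8, 4+11=15, 4+12=16
a = 11: 11+11=22, 11+12=23
a = 12: 12+12=24
Distinct sums: {-4, -3, -2, 2, 3, 8, 9, 10, 11, 15, 16, 22, 23, 24}
|A + A| = 14

|A + A| = 14


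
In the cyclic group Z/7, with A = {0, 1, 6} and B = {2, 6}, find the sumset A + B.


Work in Z/7Z: reduce every sum a + b modulo 7.
Enumerate all 6 pairs:
a = 0: 0+2=2, 0+6=6
a = 1: 1+2=3, 1+6=0
a = 6: 6+2=1, 6+6=5
Distinct residues collected: {0, 1, 2, 3, 5, 6}
|A + B| = 6 (out of 7 total residues).

A + B = {0, 1, 2, 3, 5, 6}


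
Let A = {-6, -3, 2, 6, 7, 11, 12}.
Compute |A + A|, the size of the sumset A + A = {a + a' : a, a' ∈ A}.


A + A = {a + a' : a, a' ∈ A}; |A| = 7.
General bounds: 2|A| - 1 ≤ |A + A| ≤ |A|(|A|+1)/2, i.e. 13 ≤ |A + A| ≤ 28.
Lower bound 2|A|-1 is attained iff A is an arithmetic progression.
Enumerate sums a + a' for a ≤ a' (symmetric, so this suffices):
a = -6: -6+-6=-12, -6+-3=-9, -6+2=-4, -6+6=0, -6+7=1, -6+11=5, -6+12=6
a = -3: -3+-3=-6, -3+2=-1, -3+6=3, -3+7=4, -3+11=8, -3+12=9
a = 2: 2+2=4, 2+6=8, 2+7=9, 2+11=13, 2+12=14
a = 6: 6+6=12, 6+7=13, 6+11=17, 6+12=18
a = 7: 7+7=14, 7+11=18, 7+12=19
a = 11: 11+11=22, 11+12=23
a = 12: 12+12=24
Distinct sums: {-12, -9, -6, -4, -1, 0, 1, 3, 4, 5, 6, 8, 9, 12, 13, 14, 17, 18, 19, 22, 23, 24}
|A + A| = 22

|A + A| = 22


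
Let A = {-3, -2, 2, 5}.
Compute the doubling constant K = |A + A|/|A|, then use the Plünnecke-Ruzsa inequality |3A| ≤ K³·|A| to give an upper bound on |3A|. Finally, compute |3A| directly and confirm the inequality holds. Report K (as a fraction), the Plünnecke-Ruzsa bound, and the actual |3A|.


|A| = 4.
Step 1: Compute A + A by enumerating all 16 pairs.
A + A = {-6, -5, -4, -1, 0, 2, 3, 4, 7, 10}, so |A + A| = 10.
Step 2: Doubling constant K = |A + A|/|A| = 10/4 = 10/4 ≈ 2.5000.
Step 3: Plünnecke-Ruzsa gives |3A| ≤ K³·|A| = (2.5000)³ · 4 ≈ 62.5000.
Step 4: Compute 3A = A + A + A directly by enumerating all triples (a,b,c) ∈ A³; |3A| = 19.
Step 5: Check 19 ≤ 62.5000? Yes ✓.

K = 10/4, Plünnecke-Ruzsa bound K³|A| ≈ 62.5000, |3A| = 19, inequality holds.


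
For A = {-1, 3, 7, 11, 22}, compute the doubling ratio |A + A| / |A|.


|A| = 5.
Compute A + A by enumerating all 25 pairs.
A + A = {-2, 2, 6, 10, 14, 18, 21, 22, 25, 29, 33, 44}, so |A + A| = 12.
K = |A + A| / |A| = 12/5 (already in lowest terms) ≈ 2.4000.
Reference: AP of size 5 gives K = 9/5 ≈ 1.8000; a fully generic set of size 5 gives K ≈ 3.0000.

|A| = 5, |A + A| = 12, K = 12/5.


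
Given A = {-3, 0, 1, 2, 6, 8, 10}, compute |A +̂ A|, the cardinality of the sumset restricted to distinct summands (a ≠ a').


Restricted sumset: A +̂ A = {a + a' : a ∈ A, a' ∈ A, a ≠ a'}.
Equivalently, take A + A and drop any sum 2a that is achievable ONLY as a + a for a ∈ A (i.e. sums representable only with equal summands).
Enumerate pairs (a, a') with a < a' (symmetric, so each unordered pair gives one sum; this covers all a ≠ a'):
  -3 + 0 = -3
  -3 + 1 = -2
  -3 + 2 = -1
  -3 + 6 = 3
  -3 + 8 = 5
  -3 + 10 = 7
  0 + 1 = 1
  0 + 2 = 2
  0 + 6 = 6
  0 + 8 = 8
  0 + 10 = 10
  1 + 2 = 3
  1 + 6 = 7
  1 + 8 = 9
  1 + 10 = 11
  2 + 6 = 8
  2 + 8 = 10
  2 + 10 = 12
  6 + 8 = 14
  6 + 10 = 16
  8 + 10 = 18
Collected distinct sums: {-3, -2, -1, 1, 2, 3, 5, 6, 7, 8, 9, 10, 11, 12, 14, 16, 18}
|A +̂ A| = 17
(Reference bound: |A +̂ A| ≥ 2|A| - 3 for |A| ≥ 2, with |A| = 7 giving ≥ 11.)

|A +̂ A| = 17


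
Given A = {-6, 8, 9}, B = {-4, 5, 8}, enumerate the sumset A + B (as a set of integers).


A + B = {a + b : a ∈ A, b ∈ B}.
Enumerate all |A|·|B| = 3·3 = 9 pairs (a, b) and collect distinct sums.
a = -6: -6+-4=-10, -6+5=-1, -6+8=2
a = 8: 8+-4=4, 8+5=13, 8+8=16
a = 9: 9+-4=5, 9+5=14, 9+8=17
Collecting distinct sums: A + B = {-10, -1, 2, 4, 5, 13, 14, 16, 17}
|A + B| = 9

A + B = {-10, -1, 2, 4, 5, 13, 14, 16, 17}


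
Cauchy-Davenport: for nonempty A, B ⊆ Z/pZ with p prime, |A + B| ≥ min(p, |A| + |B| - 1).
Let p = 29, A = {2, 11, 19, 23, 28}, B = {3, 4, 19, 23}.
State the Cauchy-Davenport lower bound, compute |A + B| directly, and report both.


Cauchy-Davenport: |A + B| ≥ min(p, |A| + |B| - 1) for A, B nonempty in Z/pZ.
|A| = 5, |B| = 4, p = 29.
CD lower bound = min(29, 5 + 4 - 1) = min(29, 8) = 8.
Compute A + B mod 29 directly:
a = 2: 2+3=5, 2+4=6, 2+19=21, 2+23=25
a = 11: 11+3=14, 11+4=15, 11+19=1, 11+23=5
a = 19: 19+3=22, 19+4=23, 19+19=9, 19+23=13
a = 23: 23+3=26, 23+4=27, 23+19=13, 23+23=17
a = 28: 28+3=2, 28+4=3, 28+19=18, 28+23=22
A + B = {1, 2, 3, 5, 6, 9, 13, 14, 15, 17, 18, 21, 22, 23, 25, 26, 27}, so |A + B| = 17.
Verify: 17 ≥ 8? Yes ✓.

CD lower bound = 8, actual |A + B| = 17.


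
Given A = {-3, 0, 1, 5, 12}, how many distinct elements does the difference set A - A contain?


A - A = {a - a' : a, a' ∈ A}; |A| = 5.
Bounds: 2|A|-1 ≤ |A - A| ≤ |A|² - |A| + 1, i.e. 9 ≤ |A - A| ≤ 21.
Note: 0 ∈ A - A always (from a - a). The set is symmetric: if d ∈ A - A then -d ∈ A - A.
Enumerate nonzero differences d = a - a' with a > a' (then include -d):
Positive differences: {1, 3, 4, 5, 7, 8, 11, 12, 15}
Full difference set: {0} ∪ (positive diffs) ∪ (negative diffs).
|A - A| = 1 + 2·9 = 19 (matches direct enumeration: 19).

|A - A| = 19


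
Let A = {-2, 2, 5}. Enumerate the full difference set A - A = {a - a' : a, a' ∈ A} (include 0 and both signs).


A - A = {a - a' : a, a' ∈ A}.
Compute a - a' for each ordered pair (a, a'):
a = -2: -2--2=0, -2-2=-4, -2-5=-7
a = 2: 2--2=4, 2-2=0, 2-5=-3
a = 5: 5--2=7, 5-2=3, 5-5=0
Collecting distinct values (and noting 0 appears from a-a):
A - A = {-7, -4, -3, 0, 3, 4, 7}
|A - A| = 7

A - A = {-7, -4, -3, 0, 3, 4, 7}


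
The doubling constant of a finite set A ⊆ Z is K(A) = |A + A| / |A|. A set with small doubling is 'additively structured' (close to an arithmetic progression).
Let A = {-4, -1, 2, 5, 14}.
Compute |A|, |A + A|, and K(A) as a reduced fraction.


|A| = 5.
Compute A + A by enumerating all 25 pairs.
A + A = {-8, -5, -2, 1, 4, 7, 10, 13, 16, 19, 28}, so |A + A| = 11.
K = |A + A| / |A| = 11/5 (already in lowest terms) ≈ 2.2000.
Reference: AP of size 5 gives K = 9/5 ≈ 1.8000; a fully generic set of size 5 gives K ≈ 3.0000.

|A| = 5, |A + A| = 11, K = 11/5.


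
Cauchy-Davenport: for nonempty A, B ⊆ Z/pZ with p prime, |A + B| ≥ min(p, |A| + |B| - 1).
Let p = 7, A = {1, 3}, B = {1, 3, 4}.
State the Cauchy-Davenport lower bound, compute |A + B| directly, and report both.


Cauchy-Davenport: |A + B| ≥ min(p, |A| + |B| - 1) for A, B nonempty in Z/pZ.
|A| = 2, |B| = 3, p = 7.
CD lower bound = min(7, 2 + 3 - 1) = min(7, 4) = 4.
Compute A + B mod 7 directly:
a = 1: 1+1=2, 1+3=4, 1+4=5
a = 3: 3+1=4, 3+3=6, 3+4=0
A + B = {0, 2, 4, 5, 6}, so |A + B| = 5.
Verify: 5 ≥ 4? Yes ✓.

CD lower bound = 4, actual |A + B| = 5.


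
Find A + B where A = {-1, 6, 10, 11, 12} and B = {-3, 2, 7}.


A + B = {a + b : a ∈ A, b ∈ B}.
Enumerate all |A|·|B| = 5·3 = 15 pairs (a, b) and collect distinct sums.
a = -1: -1+-3=-4, -1+2=1, -1+7=6
a = 6: 6+-3=3, 6+2=8, 6+7=13
a = 10: 10+-3=7, 10+2=12, 10+7=17
a = 11: 11+-3=8, 11+2=13, 11+7=18
a = 12: 12+-3=9, 12+2=14, 12+7=19
Collecting distinct sums: A + B = {-4, 1, 3, 6, 7, 8, 9, 12, 13, 14, 17, 18, 19}
|A + B| = 13

A + B = {-4, 1, 3, 6, 7, 8, 9, 12, 13, 14, 17, 18, 19}
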